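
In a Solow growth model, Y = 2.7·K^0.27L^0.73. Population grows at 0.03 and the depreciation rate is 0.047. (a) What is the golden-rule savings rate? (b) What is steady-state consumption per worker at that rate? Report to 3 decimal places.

(a) s_gold = 0.270; (b) c_gold ≈ 4.526

n + δ = 0.03 + 0.047 = 0.077.
For Cobb-Douglas, s_gold equals capital's share: s_gold = 0.27.
Setting f'(k) = n+δ gives 0.27·2.7·k^(0.27−1) = 0.077, hence k_gold = (0.27·2.7/0.077)^(1/0.73) ≈ 21.7426.
y_gold = 2.7·21.7426^0.27 ≈ 6.2007; c_gold = (1−0.27)·y_gold ≈ 4.5265.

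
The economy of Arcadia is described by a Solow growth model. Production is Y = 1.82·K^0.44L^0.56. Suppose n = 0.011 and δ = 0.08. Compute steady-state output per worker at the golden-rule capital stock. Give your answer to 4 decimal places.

y_gold ≈ 10.0500

The effective depreciation rate is n + δ = 0.011 + 0.08 = 0.091.
Maximizing c = f(k) − (n+δ)·k gives f'(k) = n+δ, i.e. 0.44·1.82·k^(0.44−1) = 0.091, so k_gold = (0.44·1.82/0.091)^(1/0.56) ≈ 48.5933.
Output: y_gold = 1.82·k_gold^0.44 = 1.82·48.5933^0.44 ≈ 10.0500.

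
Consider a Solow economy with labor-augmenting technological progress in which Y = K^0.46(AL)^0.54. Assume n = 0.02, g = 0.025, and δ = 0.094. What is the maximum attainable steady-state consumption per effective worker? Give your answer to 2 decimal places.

c_gold ≈ 1.50

Capital per effective worker breaks even when investment replaces (n + g + δ)·k; here n + g + δ = 0.139.
Golden rule sets MPK = n+g+δ: 0.46·k^(0.46−1) = 0.139, so k_gold = (0.46/0.139)^(1/0.54) ≈ 9.1725.
y_gold = 9.1725^0.46 ≈ 2.7717.
c_gold = y_gold − (n+g+δ)·k_gold = 2.7717 − 0.139·9.1725 ≈ 1.4967.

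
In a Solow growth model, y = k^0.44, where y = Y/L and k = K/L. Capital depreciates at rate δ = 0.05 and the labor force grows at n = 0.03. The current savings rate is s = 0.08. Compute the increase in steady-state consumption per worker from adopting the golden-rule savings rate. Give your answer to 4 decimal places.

The effective depreciation rate is n + δ = 0.03 + 0.05 = 0.08.
Current steady state (s = 0.08): k* = (0.08/0.08)^(1/0.56) ≈ 1.0000, y* = 1.0000^0.44 ≈ 1.0000, c* = (1−0.08)·1.0000 ≈ 0.9200.
Golden rule sets MPK = n+δ: 0.44·k^(0.44−1) = 0.08, so k_gold = (0.44/0.08)^(1/0.56) ≈ 20.9931.
y_gold = 20.9931^0.44 ≈ 3.8169, c_gold = y_gold − 0.08·k_gold ≈ 2.1375.
Gain: Δc = 2.1375 − 0.9200 ≈ 1.2175.

Δc ≈ 1.2175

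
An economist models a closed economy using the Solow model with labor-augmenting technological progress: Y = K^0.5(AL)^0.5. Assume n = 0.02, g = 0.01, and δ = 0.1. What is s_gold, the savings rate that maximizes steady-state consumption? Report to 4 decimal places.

s_gold = 0.5000

Break-even investment rate: n + g + δ = 0.02 + 0.01 + 0.1 = 0.13.
At the golden rule MPK = n+g+δ, and in any Cobb-Douglas steady state s = (n+g+δ)·k/y = MPK·k/y = capital's share 0.5.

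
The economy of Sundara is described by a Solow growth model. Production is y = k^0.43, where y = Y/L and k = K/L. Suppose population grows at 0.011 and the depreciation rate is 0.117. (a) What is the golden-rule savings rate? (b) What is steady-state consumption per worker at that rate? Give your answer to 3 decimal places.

(a) s_gold = 0.430; (b) c_gold ≈ 1.422

The effective depreciation rate is n + δ = 0.011 + 0.117 = 0.128.
For Cobb-Douglas, s_gold equals capital's share: s_gold = 0.43.
At the golden rule the marginal product of capital equals n+δ: 0.43·k^(0.43−1) = 0.128. Solving, k_gold = (0.43/0.128)^(1/0.57) ≈ 8.3803.
y_gold = 8.3803^0.43 ≈ 2.4946; c_gold = (1−0.43)·y_gold ≈ 1.4219.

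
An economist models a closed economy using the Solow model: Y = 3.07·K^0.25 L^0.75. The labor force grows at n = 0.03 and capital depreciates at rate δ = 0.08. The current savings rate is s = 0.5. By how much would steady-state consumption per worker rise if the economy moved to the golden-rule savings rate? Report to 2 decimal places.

Break-even investment rate: n + δ = 0.03 + 0.08 = 0.11.
Current steady state (s = 0.5): k* = (0.5·3.07/0.11)^(1/0.75) ≈ 33.5960, y* = 3.07·33.5960^0.25 ≈ 7.3911, c* = (1−0.5)·7.3911 ≈ 3.6956.
At the golden rule the marginal product of capital equals n+δ: 0.25·3.07·k^(0.25−1) = 0.11. Solving, k_gold = (0.25·3.07/0.11)^(1/0.75) ≈ 13.3326.
y_gold = 3.07·13.3326^0.25 ≈ 5.8663, c_gold = y_gold − 0.11·k_gold ≈ 4.3998.
Gain: Δc = 4.3998 − 3.6956 ≈ 0.7042.

Δc ≈ 0.70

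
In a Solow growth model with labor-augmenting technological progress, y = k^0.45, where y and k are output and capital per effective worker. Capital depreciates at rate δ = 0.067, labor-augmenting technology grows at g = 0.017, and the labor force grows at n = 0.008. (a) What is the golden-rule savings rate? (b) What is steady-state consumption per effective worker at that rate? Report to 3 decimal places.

Break-even investment rate: n + g + δ = 0.008 + 0.017 + 0.067 = 0.092.
For Cobb-Douglas, s_gold equals capital's share: s_gold = 0.45.
Golden rule sets MPK = n+g+δ: 0.45·k^(0.45−1) = 0.092, so k_gold = (0.45/0.092)^(1/0.55) ≈ 17.9267.
y_gold = 17.9267^0.45 ≈ 3.6650; c_gold = (1−0.45)·y_gold ≈ 2.0158.

(a) s_gold = 0.450; (b) c_gold ≈ 2.016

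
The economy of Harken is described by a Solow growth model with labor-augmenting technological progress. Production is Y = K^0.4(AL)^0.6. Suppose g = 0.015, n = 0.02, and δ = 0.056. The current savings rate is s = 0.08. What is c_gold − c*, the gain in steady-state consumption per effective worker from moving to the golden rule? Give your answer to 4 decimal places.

Δc ≈ 0.7657

Capital per effective worker breaks even when investment replaces (n + g + δ)·k; here n + g + δ = 0.091.
Current steady state (s = 0.08): k* = (0.08/0.091)^(1/0.6) ≈ 0.8068, y* = 0.8068^0.4 ≈ 0.9177, c* = (1−0.08)·0.9177 ≈ 0.8443.
Setting f'(k) = n+g+δ gives 0.4·k^(0.4−1) = 0.091, hence k_gold = (0.4/0.091)^(1/0.6) ≈ 11.7950.
y_gold = 11.7950^0.4 ≈ 2.6834, c_gold = y_gold − 0.091·k_gold ≈ 1.6100.
Gain: Δc = 1.6100 − 0.8443 ≈ 0.7657.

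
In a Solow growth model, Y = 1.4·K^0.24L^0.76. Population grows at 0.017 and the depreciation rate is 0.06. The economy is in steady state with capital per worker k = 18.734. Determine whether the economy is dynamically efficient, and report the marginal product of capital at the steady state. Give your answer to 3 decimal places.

dynamically inefficient; MPK ≈ 0.036

n + δ = 0.017 + 0.06 = 0.077.
MPK = 0.24·1.4·k^(0.24−1) = 0.24·1.4·18.734^(-0.76) ≈ 0.0362.
MPK < 0.077, so the economy is dynamically inefficient (over-saving).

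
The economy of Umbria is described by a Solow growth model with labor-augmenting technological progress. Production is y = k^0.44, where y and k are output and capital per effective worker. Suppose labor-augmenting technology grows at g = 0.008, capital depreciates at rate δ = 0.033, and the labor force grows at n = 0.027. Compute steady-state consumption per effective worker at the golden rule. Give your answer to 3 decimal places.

Capital per effective worker breaks even when investment replaces (n + g + δ)·k; here n + g + δ = 0.068.
At the golden rule the marginal product of capital equals n+g+δ: 0.44·k^(0.44−1) = 0.068. Solving, k_gold = (0.44/0.068)^(1/0.56) ≈ 28.0617.
y_gold = 28.0617^0.44 ≈ 4.3368.
c_gold = y_gold − (n+g+δ)·k_gold = 4.3368 − 0.068·28.0617 ≈ 2.4286.

c_gold ≈ 2.429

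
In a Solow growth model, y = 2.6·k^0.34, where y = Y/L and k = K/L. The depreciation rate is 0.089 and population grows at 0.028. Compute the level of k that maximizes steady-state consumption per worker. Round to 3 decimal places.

k_gold ≈ 21.414

Break-even investment rate: n + δ = 0.028 + 0.089 = 0.117.
Setting f'(k) = n+δ gives 0.34·2.6·k^(0.34−1) = 0.117, hence k_gold = (0.34·2.6/0.117)^(1/0.66) ≈ 21.4144.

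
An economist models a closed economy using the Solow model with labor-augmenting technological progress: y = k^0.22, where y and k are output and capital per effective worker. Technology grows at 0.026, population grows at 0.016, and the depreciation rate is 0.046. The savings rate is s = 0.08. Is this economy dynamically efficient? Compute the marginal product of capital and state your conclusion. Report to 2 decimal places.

The effective depreciation rate is n + g + δ = 0.016 + 0.026 + 0.046 = 0.088.
Steady-state k*: s·k^0.22 = 0.088·k gives k* = (0.08/0.088)^(1/0.78) ≈ 0.8850.
MPK = 0.22·0.8850^(-0.78) ≈ 0.2420.
MPK > n+g+δ = 0.088, so the economy is dynamically efficient (under-saving).

dynamically efficient; MPK ≈ 0.24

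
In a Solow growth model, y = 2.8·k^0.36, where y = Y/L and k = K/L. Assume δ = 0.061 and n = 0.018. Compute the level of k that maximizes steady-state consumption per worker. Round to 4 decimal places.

k_gold ≈ 53.4398

Break-even investment rate: n + δ = 0.018 + 0.061 = 0.079.
Setting f'(k) = n+δ gives 0.36·2.8·k^(0.36−1) = 0.079, hence k_gold = (0.36·2.8/0.079)^(1/0.64) ≈ 53.4398.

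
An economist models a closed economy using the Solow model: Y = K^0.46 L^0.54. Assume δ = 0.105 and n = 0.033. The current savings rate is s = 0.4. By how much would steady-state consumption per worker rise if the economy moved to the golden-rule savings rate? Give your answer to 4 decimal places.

Break-even investment rate: n + δ = 0.033 + 0.105 = 0.138.
Current steady state (s = 0.4): k* = (0.4/0.138)^(1/0.54) ≈ 7.1761, y* = 7.1761^0.46 ≈ 2.4758, c* = (1−0.4)·2.4758 ≈ 1.4855.
Maximizing c = f(k) − (n+δ)·k gives f'(k) = n+δ, i.e. 0.46·k^(0.46−1) = 0.138, so k_gold = (0.46/0.138)^(1/0.54) ≈ 9.2960.
y_gold = 9.2960^0.46 ≈ 2.7888, c_gold = y_gold − 0.138·k_gold ≈ 1.5059.
Gain: Δc = 1.5059 − 1.4855 ≈ 0.0205.

Δc ≈ 0.0205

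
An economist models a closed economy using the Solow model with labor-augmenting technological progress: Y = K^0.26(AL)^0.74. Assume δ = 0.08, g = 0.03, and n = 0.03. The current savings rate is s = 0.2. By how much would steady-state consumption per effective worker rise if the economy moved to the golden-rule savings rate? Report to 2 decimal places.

Δc ≈ 0.01

The effective depreciation rate is n + g + δ = 0.03 + 0.03 + 0.08 = 0.14.
Current steady state (s = 0.2): k* = (0.2/0.14)^(1/0.74) ≈ 1.6193, y* = 1.6193^0.26 ≈ 1.1335, c* = (1−0.2)·1.1335 ≈ 0.9068.
Maximizing c = f(k) − (n+g+δ)·k gives f'(k) = n+g+δ, i.e. 0.26·k^(0.26−1) = 0.14, so k_gold = (0.26/0.14)^(1/0.74) ≈ 2.3084.
y_gold = 2.3084^0.26 ≈ 1.2430, c_gold = y_gold − 0.14·k_gold ≈ 0.9198.
Gain: Δc = 0.9198 − 0.9068 ≈ 0.0130.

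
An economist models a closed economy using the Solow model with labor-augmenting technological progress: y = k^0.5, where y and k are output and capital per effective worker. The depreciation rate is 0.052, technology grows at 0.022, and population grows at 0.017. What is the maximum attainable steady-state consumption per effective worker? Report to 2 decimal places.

c_gold ≈ 2.75

The effective depreciation rate is n + g + δ = 0.017 + 0.022 + 0.052 = 0.091.
Setting f'(k) = n+g+δ gives 0.5·k^(0.5−1) = 0.091, hence k_gold = (0.5/0.091)^(1/0.5) ≈ 30.1896.
y_gold = 30.1896^0.5 ≈ 5.4945.
c_gold = y_gold − (n+g+δ)·k_gold = 5.4945 − 0.091·30.1896 ≈ 2.7473.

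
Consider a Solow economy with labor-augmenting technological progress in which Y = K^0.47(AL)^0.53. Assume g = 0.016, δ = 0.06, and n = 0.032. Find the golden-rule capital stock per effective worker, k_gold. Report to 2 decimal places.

Break-even investment rate: n + g + δ = 0.032 + 0.016 + 0.06 = 0.108.
Maximizing c = f(k) − (n+g+δ)·k gives f'(k) = n+g+δ, i.e. 0.47·k^(0.47−1) = 0.108, so k_gold = (0.47/0.108)^(1/0.53) ≈ 16.0341.

k_gold ≈ 16.03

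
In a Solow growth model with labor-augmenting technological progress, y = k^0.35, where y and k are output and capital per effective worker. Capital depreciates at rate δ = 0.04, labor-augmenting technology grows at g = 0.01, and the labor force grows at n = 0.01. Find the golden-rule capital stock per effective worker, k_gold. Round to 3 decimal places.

k_gold ≈ 15.078

Capital per effective worker breaks even when investment replaces (n + g + δ)·k; here n + g + δ = 0.06.
Maximizing c = f(k) − (n+g+δ)·k gives f'(k) = n+g+δ, i.e. 0.35·k^(0.35−1) = 0.06, so k_gold = (0.35/0.06)^(1/0.65) ≈ 15.0776.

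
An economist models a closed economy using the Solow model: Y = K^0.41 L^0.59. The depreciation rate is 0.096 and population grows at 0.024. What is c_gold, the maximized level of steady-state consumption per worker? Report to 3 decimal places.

c_gold ≈ 1.386

Capital per worker breaks even when investment replaces (n + δ)·k; here n + δ = 0.12.
Maximizing c = f(k) − (n+δ)·k gives f'(k) = n+δ, i.e. 0.41·k^(0.41−1) = 0.12, so k_gold = (0.41/0.12)^(1/0.59) ≈ 8.0244.
y_gold = 8.0244^0.41 ≈ 2.3486.
c_gold = y_gold − (n+δ)·k_gold = 2.3486 − 0.12·8.0244 ≈ 1.3857.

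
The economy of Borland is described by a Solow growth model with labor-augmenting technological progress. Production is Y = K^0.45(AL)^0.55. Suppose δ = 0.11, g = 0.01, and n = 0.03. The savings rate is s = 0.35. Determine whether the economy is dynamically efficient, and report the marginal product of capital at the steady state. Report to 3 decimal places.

n + g + δ = 0.03 + 0.01 + 0.11 = 0.15.
Steady-state k*: s·k^0.45 = 0.15·k gives k* = (0.35/0.15)^(1/0.55) ≈ 4.6671.
MPK = 0.45·4.6671^(-0.55) ≈ 0.1929.
MPK > n+g+δ = 0.15, so the economy is dynamically efficient (under-saving).

dynamically efficient; MPK ≈ 0.193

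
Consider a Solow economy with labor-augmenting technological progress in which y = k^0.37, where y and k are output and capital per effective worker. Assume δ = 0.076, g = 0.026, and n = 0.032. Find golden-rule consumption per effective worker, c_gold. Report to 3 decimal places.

n + g + δ = 0.032 + 0.026 + 0.076 = 0.134.
At the golden rule the marginal product of capital equals n+g+δ: 0.37·k^(0.37−1) = 0.134. Solving, k_gold = (0.37/0.134)^(1/0.63) ≈ 5.0136.
y_gold = 5.0136^0.37 ≈ 1.8158.
c_gold = y_gold − (n+g+δ)·k_gold = 1.8158 − 0.134·5.0136 ≈ 1.1439.

c_gold ≈ 1.144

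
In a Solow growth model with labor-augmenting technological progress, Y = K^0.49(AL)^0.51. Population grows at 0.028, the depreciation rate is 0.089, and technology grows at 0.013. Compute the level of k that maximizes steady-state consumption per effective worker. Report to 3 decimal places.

k_gold ≈ 13.487

Break-even investment rate: n + g + δ = 0.028 + 0.013 + 0.089 = 0.13.
Setting f'(k) = n+g+δ gives 0.49·k^(0.49−1) = 0.13, hence k_gold = (0.49/0.13)^(1/0.51) ≈ 13.4868.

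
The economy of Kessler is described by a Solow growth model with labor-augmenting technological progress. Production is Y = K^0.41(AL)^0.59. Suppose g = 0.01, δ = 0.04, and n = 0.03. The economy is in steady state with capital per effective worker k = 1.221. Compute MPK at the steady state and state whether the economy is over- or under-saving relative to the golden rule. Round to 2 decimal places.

Capital per effective worker breaks even when investment replaces (n + g + δ)·k; here n + g + δ = 0.08.
MPK = 0.41·k^(0.41−1) = 0.41·1.221^(-0.59) ≈ 0.3644.
MPK > 0.08, so the economy is dynamically efficient (under-saving).

under-saving; MPK ≈ 0.36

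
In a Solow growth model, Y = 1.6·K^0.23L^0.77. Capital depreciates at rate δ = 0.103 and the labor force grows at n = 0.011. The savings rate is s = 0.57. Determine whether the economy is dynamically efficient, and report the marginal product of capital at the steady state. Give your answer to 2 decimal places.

Break-even investment rate: n + δ = 0.011 + 0.103 = 0.114.
Steady-state k*: s·A·k^0.23 = 0.114·k gives k* = (0.57·1.6/0.114)^(1/0.77) ≈ 14.8883.
MPK = 0.23·1.6·14.8883^(-0.77) ≈ 0.0460.
MPK < n+δ = 0.114, so the economy is dynamically inefficient (over-saving).

dynamically inefficient; MPK ≈ 0.05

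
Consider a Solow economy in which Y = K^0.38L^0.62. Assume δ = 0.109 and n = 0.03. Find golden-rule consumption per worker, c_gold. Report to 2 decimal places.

Capital per worker breaks even when investment replaces (n + δ)·k; here n + δ = 0.139.
Maximizing c = f(k) − (n+δ)·k gives f'(k) = n+δ, i.e. 0.38·k^(0.38−1) = 0.139, so k_gold = (0.38/0.139)^(1/0.62) ≈ 5.0637.
y_gold = 5.0637^0.38 ≈ 1.8522.
c_gold = y_gold − (n+δ)·k_gold = 1.8522 − 0.139·5.0637 ≈ 1.1484.

c_gold ≈ 1.15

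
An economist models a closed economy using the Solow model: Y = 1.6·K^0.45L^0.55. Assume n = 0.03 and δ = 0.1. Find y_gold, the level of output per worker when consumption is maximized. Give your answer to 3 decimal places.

n + δ = 0.03 + 0.1 = 0.13.
Golden rule sets MPK = n+δ: 0.45·1.6·k^(0.45−1) = 0.13, so k_gold = (0.45·1.6/0.13)^(1/0.55) ≈ 22.4707.
Output: y_gold = 1.6·k_gold^0.45 = 1.6·22.4707^0.45 ≈ 6.4915.

y_gold ≈ 6.492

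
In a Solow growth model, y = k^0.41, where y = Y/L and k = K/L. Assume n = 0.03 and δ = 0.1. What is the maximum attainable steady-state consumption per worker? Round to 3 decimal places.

The effective depreciation rate is n + δ = 0.03 + 0.1 = 0.13.
Setting f'(k) = n+δ gives 0.41·k^(0.41−1) = 0.13, hence k_gold = (0.41/0.13)^(1/0.59) ≈ 7.0064.
y_gold = 7.0064^0.41 ≈ 2.2215.
c_gold = y_gold − (n+δ)·k_gold = 2.2215 − 0.13·7.0064 ≈ 1.3107.

c_gold ≈ 1.311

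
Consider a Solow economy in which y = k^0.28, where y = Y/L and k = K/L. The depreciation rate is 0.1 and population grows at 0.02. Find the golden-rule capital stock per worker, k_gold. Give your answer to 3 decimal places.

The effective depreciation rate is n + δ = 0.02 + 0.1 = 0.12.
Golden rule sets MPK = n+δ: 0.28·k^(0.28−1) = 0.12, so k_gold = (0.28/0.12)^(1/0.72) ≈ 3.2440.

k_gold ≈ 3.244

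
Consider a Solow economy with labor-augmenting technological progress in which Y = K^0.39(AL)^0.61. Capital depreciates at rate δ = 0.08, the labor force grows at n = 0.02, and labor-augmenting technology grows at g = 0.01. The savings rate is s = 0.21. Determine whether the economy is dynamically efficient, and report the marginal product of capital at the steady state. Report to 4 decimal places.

dynamically efficient; MPK ≈ 0.2043

Capital per effective worker breaks even when investment replaces (n + g + δ)·k; here n + g + δ = 0.11.
Steady-state k*: s·k^0.39 = 0.11·k gives k* = (0.21/0.11)^(1/0.61) ≈ 2.8865.
MPK = 0.39·2.8865^(-0.61) ≈ 0.2043.
MPK > n+g+δ = 0.11, so the economy is dynamically efficient (under-saving).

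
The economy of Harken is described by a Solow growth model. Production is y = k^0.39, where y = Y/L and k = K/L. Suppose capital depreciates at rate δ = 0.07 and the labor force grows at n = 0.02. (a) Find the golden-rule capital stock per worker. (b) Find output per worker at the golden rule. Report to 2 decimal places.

(a) k_gold ≈ 11.07; (b) y_gold ≈ 2.55

Break-even investment rate: n + δ = 0.02 + 0.07 = 0.09.
At the golden rule the marginal product of capital equals n+δ: 0.39·k^(0.39−1) = 0.09. Solving, k_gold = (0.39/0.09)^(1/0.61) ≈ 11.0655.
y_gold = 11.0655^0.39 ≈ 2.5536.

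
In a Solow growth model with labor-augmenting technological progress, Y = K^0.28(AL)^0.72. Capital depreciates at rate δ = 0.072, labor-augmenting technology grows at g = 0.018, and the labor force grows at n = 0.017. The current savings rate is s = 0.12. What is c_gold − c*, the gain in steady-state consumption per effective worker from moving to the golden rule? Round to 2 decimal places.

The effective depreciation rate is n + g + δ = 0.017 + 0.018 + 0.072 = 0.107.
Current steady state (s = 0.12): k* = (0.12/0.107)^(1/0.72) ≈ 1.1726, y* = 1.1726^0.28 ≈ 1.0456, c* = (1−0.12)·1.0456 ≈ 0.9201.
Maximizing c = f(k) − (n+g+δ)·k gives f'(k) = n+g+δ, i.e. 0.28·k^(0.28−1) = 0.107, so k_gold = (0.28/0.107)^(1/0.72) ≈ 3.8040.
y_gold = 3.8040^0.28 ≈ 1.4537, c_gold = y_gold − 0.107·k_gold ≈ 1.0466.
Gain: Δc = 1.0466 − 0.9201 ≈ 0.1265.

Δc ≈ 0.13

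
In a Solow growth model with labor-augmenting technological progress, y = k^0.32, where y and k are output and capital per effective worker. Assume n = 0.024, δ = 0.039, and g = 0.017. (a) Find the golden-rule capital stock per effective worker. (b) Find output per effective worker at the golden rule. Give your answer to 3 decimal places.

Break-even investment rate: n + g + δ = 0.024 + 0.017 + 0.039 = 0.08.
Golden rule sets MPK = n+g+δ: 0.32·k^(0.32−1) = 0.08, so k_gold = (0.32/0.08)^(1/0.68) ≈ 7.6804.
y_gold = 7.6804^0.32 ≈ 1.9201.

(a) k_gold ≈ 7.680; (b) y_gold ≈ 1.920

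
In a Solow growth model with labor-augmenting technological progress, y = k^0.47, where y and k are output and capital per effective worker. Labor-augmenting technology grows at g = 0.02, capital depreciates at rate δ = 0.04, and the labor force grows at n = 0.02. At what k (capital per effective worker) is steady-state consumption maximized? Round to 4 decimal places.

Break-even investment rate: n + g + δ = 0.02 + 0.02 + 0.04 = 0.08.
At the golden rule the marginal product of capital equals n+g+δ: 0.47·k^(0.47−1) = 0.08. Solving, k_gold = (0.47/0.08)^(1/0.53) ≈ 28.2461.

k_gold ≈ 28.2461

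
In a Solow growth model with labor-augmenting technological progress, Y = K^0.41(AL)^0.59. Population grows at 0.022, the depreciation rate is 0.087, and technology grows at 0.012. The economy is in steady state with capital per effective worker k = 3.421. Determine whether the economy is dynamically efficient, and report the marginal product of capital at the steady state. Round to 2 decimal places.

Capital per effective worker breaks even when investment replaces (n + g + δ)·k; here n + g + δ = 0.121.
MPK = 0.41·k^(0.41−1) = 0.41·3.421^(-0.59) ≈ 0.1984.
MPK > 0.121, so the economy is dynamically efficient (under-saving).

dynamically efficient; MPK ≈ 0.20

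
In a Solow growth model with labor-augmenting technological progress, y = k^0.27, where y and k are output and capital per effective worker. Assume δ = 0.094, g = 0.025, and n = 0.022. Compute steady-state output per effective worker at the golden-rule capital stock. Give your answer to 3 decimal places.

Break-even investment rate: n + g + δ = 0.022 + 0.025 + 0.094 = 0.141.
Golden rule sets MPK = n+g+δ: 0.27·k^(0.27−1) = 0.141, so k_gold = (0.27/0.141)^(1/0.73) ≈ 2.4350.
Output: y_gold = k_gold^0.27 = 2.4350^0.27 ≈ 1.2716.

y_gold ≈ 1.272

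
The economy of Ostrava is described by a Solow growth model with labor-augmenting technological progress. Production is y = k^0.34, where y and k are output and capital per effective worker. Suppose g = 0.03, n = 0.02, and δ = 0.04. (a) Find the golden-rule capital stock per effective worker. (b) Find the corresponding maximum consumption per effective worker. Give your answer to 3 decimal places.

(a) k_gold ≈ 7.492; (b) c_gold ≈ 1.309

n + g + δ = 0.02 + 0.03 + 0.04 = 0.09.
Maximizing c = f(k) − (n+g+δ)·k gives f'(k) = n+g+δ, i.e. 0.34·k^(0.34−1) = 0.09, so k_gold = (0.34/0.09)^(1/0.66) ≈ 7.4920.
y_gold = 7.4920^0.34 ≈ 1.9832; c_gold = y_gold − 0.09·k_gold ≈ 1.3089.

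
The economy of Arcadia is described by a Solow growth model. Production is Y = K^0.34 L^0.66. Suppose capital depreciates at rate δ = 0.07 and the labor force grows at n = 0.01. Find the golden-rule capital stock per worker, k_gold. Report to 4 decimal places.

Capital per worker breaks even when investment replaces (n + δ)·k; here n + δ = 0.08.
At the golden rule the marginal product of capital equals n+δ: 0.34·k^(0.34−1) = 0.08. Solving, k_gold = (0.34/0.08)^(1/0.66) ≈ 8.9558.

k_gold ≈ 8.9558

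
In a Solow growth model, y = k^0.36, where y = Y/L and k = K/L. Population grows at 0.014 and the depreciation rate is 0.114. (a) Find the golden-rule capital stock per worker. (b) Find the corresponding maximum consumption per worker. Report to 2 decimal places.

(a) k_gold ≈ 5.03; (b) c_gold ≈ 1.14

Break-even investment rate: n + δ = 0.014 + 0.114 = 0.128.
Golden rule sets MPK = n+δ: 0.36·k^(0.36−1) = 0.128, so k_gold = (0.36/0.128)^(1/0.64) ≈ 5.0316.
y_gold = 5.0316^0.36 ≈ 1.7890; c_gold = y_gold − 0.128·k_gold ≈ 1.1450.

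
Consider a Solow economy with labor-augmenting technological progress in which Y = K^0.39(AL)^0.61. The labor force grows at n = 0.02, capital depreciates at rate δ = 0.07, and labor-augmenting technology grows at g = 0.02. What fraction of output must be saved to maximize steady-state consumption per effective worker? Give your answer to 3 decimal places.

s_gold = 0.390

The effective depreciation rate is n + g + δ = 0.02 + 0.02 + 0.07 = 0.11.
At the golden rule MPK = n+g+δ, and in any Cobb-Douglas steady state s = (n+g+δ)·k/y = MPK·k/y = capital's share 0.39.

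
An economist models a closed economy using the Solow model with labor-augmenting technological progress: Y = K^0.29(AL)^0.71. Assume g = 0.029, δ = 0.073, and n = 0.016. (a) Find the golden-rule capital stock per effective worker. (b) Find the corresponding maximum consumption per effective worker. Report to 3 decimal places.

(a) k_gold ≈ 3.548; (b) c_gold ≈ 1.025

The effective depreciation rate is n + g + δ = 0.016 + 0.029 + 0.073 = 0.118.
Golden rule sets MPK = n+g+δ: 0.29·k^(0.29−1) = 0.118, so k_gold = (0.29/0.118)^(1/0.71) ≈ 3.5483.
y_gold = 3.5483^0.29 ≈ 1.4438; c_gold = y_gold − 0.118·k_gold ≈ 1.0251.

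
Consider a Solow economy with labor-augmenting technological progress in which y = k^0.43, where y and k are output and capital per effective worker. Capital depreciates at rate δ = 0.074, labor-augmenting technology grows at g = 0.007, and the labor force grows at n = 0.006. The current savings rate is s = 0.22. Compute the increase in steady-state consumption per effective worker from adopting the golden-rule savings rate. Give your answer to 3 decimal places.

The effective depreciation rate is n + g + δ = 0.006 + 0.007 + 0.074 = 0.087.
Current steady state (s = 0.22): k* = (0.22/0.087)^(1/0.57) ≈ 5.0915, y* = 5.0915^0.43 ≈ 2.0135, c* = (1−0.22)·2.0135 ≈ 1.5705.
At the golden rule the marginal product of capital equals n+g+δ: 0.43·k^(0.43−1) = 0.087. Solving, k_gold = (0.43/0.087)^(1/0.57) ≈ 16.4989.
y_gold = 16.4989^0.43 ≈ 3.3381, c_gold = y_gold − 0.087·k_gold ≈ 1.9027.
Gain: Δc = 1.9027 − 1.5705 ≈ 0.3322.

Δc ≈ 0.332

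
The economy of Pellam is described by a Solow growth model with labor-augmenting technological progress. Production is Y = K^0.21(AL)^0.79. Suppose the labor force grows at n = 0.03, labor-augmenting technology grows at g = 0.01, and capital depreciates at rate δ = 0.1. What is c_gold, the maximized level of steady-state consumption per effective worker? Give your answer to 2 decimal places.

c_gold ≈ 0.88

n + g + δ = 0.03 + 0.01 + 0.1 = 0.14.
Setting f'(k) = n+g+δ gives 0.21·k^(0.21−1) = 0.14, hence k_gold = (0.21/0.14)^(1/0.79) ≈ 1.6707.
y_gold = 1.6707^0.21 ≈ 1.1138.
c_gold = y_gold − (n+g+δ)·k_gold = 1.1138 − 0.14·1.6707 ≈ 0.8799.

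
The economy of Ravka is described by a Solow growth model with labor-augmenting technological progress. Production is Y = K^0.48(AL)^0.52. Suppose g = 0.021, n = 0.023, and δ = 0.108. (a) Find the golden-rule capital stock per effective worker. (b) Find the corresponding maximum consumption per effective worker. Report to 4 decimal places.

(a) k_gold ≈ 9.1281; (b) c_gold ≈ 1.5031

n + g + δ = 0.023 + 0.021 + 0.108 = 0.152.
Maximizing c = f(k) − (n+g+δ)·k gives f'(k) = n+g+δ, i.e. 0.48·k^(0.48−1) = 0.152, so k_gold = (0.48/0.152)^(1/0.52) ≈ 9.1281.
y_gold = 9.1281^0.48 ≈ 2.8906; c_gold = y_gold − 0.152·k_gold ≈ 1.5031.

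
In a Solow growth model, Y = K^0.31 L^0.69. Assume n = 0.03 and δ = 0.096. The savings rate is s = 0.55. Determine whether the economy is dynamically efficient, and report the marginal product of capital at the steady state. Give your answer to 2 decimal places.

dynamically inefficient; MPK ≈ 0.07

Break-even investment rate: n + δ = 0.03 + 0.096 = 0.126.
Steady-state k*: s·k^0.31 = 0.126·k gives k* = (0.55/0.126)^(1/0.69) ≈ 8.4630.
MPK = 0.31·8.4630^(-0.69) ≈ 0.0710.
MPK < n+δ = 0.126, so the economy is dynamically inefficient (over-saving).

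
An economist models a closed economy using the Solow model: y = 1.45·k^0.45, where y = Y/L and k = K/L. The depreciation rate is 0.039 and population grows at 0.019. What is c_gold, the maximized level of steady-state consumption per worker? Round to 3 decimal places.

Capital per worker breaks even when investment replaces (n + δ)·k; here n + δ = 0.058.
Golden rule sets MPK = n+δ: 0.45·1.45·k^(0.45−1) = 0.058, so k_gold = (0.45·1.45/0.058)^(1/0.55) ≈ 81.5054.
y_gold = 1.45·81.5054^0.45 ≈ 10.5051.
c_gold = y_gold − (n+δ)·k_gold = 10.5051 − 0.058·81.5054 ≈ 5.7778.

c_gold ≈ 5.778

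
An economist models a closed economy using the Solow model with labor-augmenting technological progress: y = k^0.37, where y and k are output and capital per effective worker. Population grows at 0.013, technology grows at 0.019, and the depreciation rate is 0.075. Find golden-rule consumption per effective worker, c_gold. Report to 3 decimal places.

c_gold ≈ 1.306

Capital per effective worker breaks even when investment replaces (n + g + δ)·k; here n + g + δ = 0.107.
Golden rule sets MPK = n+g+δ: 0.37·k^(0.37−1) = 0.107, so k_gold = (0.37/0.107)^(1/0.63) ≈ 7.1658.
y_gold = 7.1658^0.37 ≈ 2.0723.
c_gold = y_gold − (n+g+δ)·k_gold = 2.0723 − 0.107·7.1658 ≈ 1.3055.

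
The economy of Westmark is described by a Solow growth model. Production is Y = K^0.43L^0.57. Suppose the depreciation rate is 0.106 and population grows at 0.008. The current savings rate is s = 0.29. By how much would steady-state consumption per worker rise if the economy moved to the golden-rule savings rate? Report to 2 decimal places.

n + δ = 0.008 + 0.106 = 0.114.
Current steady state (s = 0.29): k* = (0.29/0.114)^(1/0.57) ≈ 5.1451, y* = 5.1451^0.43 ≈ 2.0225, c* = (1−0.29)·2.0225 ≈ 1.4360.
At the golden rule the marginal product of capital equals n+δ: 0.43·k^(0.43−1) = 0.114. Solving, k_gold = (0.43/0.114)^(1/0.57) ≈ 10.2687.
y_gold = 10.2687^0.43 ≈ 2.7224, c_gold = y_gold − 0.114·k_gold ≈ 1.5518.
Gain: Δc = 1.5518 − 1.4360 ≈ 0.1158.

Δc ≈ 0.12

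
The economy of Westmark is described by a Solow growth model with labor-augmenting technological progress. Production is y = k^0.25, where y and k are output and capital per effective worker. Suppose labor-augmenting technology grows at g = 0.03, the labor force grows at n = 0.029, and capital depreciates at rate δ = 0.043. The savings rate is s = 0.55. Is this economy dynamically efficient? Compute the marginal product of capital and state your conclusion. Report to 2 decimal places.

The effective depreciation rate is n + g + δ = 0.029 + 0.03 + 0.043 = 0.102.
Steady-state k*: s·k^0.25 = 0.102·k gives k* = (0.55/0.102)^(1/0.75) ≈ 9.4555.
MPK = 0.25·9.4555^(-0.75) ≈ 0.0464.
MPK < n+g+δ = 0.102, so the economy is dynamically inefficient (over-saving).

dynamically inefficient; MPK ≈ 0.05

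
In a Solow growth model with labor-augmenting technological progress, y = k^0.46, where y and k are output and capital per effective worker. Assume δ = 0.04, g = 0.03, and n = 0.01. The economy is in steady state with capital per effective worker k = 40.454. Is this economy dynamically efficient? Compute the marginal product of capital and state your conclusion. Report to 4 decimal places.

The effective depreciation rate is n + g + δ = 0.01 + 0.03 + 0.04 = 0.08.
MPK = 0.46·k^(0.46−1) = 0.46·40.454^(-0.54) ≈ 0.0624.
MPK < 0.08, so the economy is dynamically inefficient (over-saving).

dynamically inefficient; MPK ≈ 0.0624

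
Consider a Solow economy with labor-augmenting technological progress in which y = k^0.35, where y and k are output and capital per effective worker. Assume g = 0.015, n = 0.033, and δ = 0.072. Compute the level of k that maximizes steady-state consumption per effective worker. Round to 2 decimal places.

k_gold ≈ 5.19

Break-even investment rate: n + g + δ = 0.033 + 0.015 + 0.072 = 0.12.
Maximizing c = f(k) − (n+g+δ)·k gives f'(k) = n+g+δ, i.e. 0.35·k^(0.35−1) = 0.12, so k_gold = (0.35/0.12)^(1/0.65) ≈ 5.1905.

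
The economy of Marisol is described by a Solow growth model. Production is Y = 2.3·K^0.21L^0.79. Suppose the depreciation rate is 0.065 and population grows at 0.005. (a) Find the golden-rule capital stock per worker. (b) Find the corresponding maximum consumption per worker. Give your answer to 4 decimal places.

(a) k_gold ≈ 11.5301; (b) c_gold ≈ 3.0363

Break-even investment rate: n + δ = 0.005 + 0.065 = 0.07.
Setting f'(k) = n+δ gives 0.21·2.3·k^(0.21−1) = 0.07, hence k_gold = (0.21·2.3/0.07)^(1/0.79) ≈ 11.5301.
y_gold = 2.3·11.5301^0.21 ≈ 3.8434; c_gold = y_gold − 0.07·k_gold ≈ 3.0363.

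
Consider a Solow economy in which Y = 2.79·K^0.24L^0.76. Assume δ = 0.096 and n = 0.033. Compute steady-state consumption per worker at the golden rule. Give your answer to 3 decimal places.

The effective depreciation rate is n + δ = 0.033 + 0.096 = 0.129.
Setting f'(k) = n+δ gives 0.24·2.79·k^(0.24−1) = 0.129, hence k_gold = (0.24·2.79/0.129)^(1/0.76) ≈ 8.7315.
y_gold = 2.79·8.7315^0.24 ≈ 4.6932.
c_gold = y_gold − (n+δ)·k_gold = 4.6932 − 0.129·8.7315 ≈ 3.5668.

c_gold ≈ 3.567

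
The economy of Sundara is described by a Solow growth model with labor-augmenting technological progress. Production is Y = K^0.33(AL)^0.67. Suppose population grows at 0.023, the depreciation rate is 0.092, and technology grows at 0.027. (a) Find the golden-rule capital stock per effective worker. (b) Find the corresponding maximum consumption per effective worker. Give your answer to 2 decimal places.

(a) k_gold ≈ 3.52; (b) c_gold ≈ 1.01

The effective depreciation rate is n + g + δ = 0.023 + 0.027 + 0.092 = 0.142.
At the golden rule the marginal product of capital equals n+g+δ: 0.33·k^(0.33−1) = 0.142. Solving, k_gold = (0.33/0.142)^(1/0.67) ≈ 3.5205.
y_gold = 3.5205^0.33 ≈ 1.5149; c_gold = y_gold − 0.142·k_gold ≈ 1.0150.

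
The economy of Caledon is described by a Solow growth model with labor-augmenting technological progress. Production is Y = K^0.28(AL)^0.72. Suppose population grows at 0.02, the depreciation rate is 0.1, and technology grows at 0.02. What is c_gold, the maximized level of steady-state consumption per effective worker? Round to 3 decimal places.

c_gold ≈ 0.943

n + g + δ = 0.02 + 0.02 + 0.1 = 0.14.
Setting f'(k) = n+g+δ gives 0.28·k^(0.28−1) = 0.14, hence k_gold = (0.28/0.14)^(1/0.72) ≈ 2.6188.
y_gold = 2.6188^0.28 ≈ 1.3094.
c_gold = y_gold − (n+g+δ)·k_gold = 1.3094 − 0.14·2.6188 ≈ 0.9428.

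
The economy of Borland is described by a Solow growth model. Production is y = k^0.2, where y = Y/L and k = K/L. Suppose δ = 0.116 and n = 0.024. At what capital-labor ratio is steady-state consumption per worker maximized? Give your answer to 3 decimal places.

k_gold ≈ 1.562

Break-even investment rate: n + δ = 0.024 + 0.116 = 0.14.
At the golden rule the marginal product of capital equals n+δ: 0.2·k^(0.2−1) = 0.14. Solving, k_gold = (0.2/0.14)^(1/0.8) ≈ 1.5618.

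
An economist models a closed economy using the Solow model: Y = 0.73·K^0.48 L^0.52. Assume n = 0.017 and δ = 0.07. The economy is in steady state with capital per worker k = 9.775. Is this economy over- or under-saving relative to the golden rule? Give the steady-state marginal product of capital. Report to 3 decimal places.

Break-even investment rate: n + δ = 0.017 + 0.07 = 0.087.
MPK = 0.48·0.73·k^(0.48−1) = 0.48·0.73·9.775^(-0.52) ≈ 0.1071.
MPK > 0.087, so the economy is dynamically efficient (under-saving).

under-saving; MPK ≈ 0.107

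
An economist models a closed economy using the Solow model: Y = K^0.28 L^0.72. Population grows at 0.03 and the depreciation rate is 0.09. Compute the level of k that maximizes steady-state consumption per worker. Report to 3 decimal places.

k_gold ≈ 3.244

n + δ = 0.03 + 0.09 = 0.12.
Maximizing c = f(k) − (n+δ)·k gives f'(k) = n+δ, i.e. 0.28·k^(0.28−1) = 0.12, so k_gold = (0.28/0.12)^(1/0.72) ≈ 3.2440.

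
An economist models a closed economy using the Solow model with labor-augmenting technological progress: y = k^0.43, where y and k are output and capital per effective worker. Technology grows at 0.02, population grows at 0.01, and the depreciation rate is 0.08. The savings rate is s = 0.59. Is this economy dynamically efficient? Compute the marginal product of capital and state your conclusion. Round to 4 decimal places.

dynamically inefficient; MPK ≈ 0.0802

Capital per effective worker breaks even when investment replaces (n + g + δ)·k; here n + g + δ = 0.11.
Steady-state k*: s·k^0.43 = 0.11·k gives k* = (0.59/0.11)^(1/0.57) ≈ 19.0438.
MPK = 0.43·19.0438^(-0.57) ≈ 0.0802.
MPK < n+g+δ = 0.11, so the economy is dynamically inefficient (over-saving).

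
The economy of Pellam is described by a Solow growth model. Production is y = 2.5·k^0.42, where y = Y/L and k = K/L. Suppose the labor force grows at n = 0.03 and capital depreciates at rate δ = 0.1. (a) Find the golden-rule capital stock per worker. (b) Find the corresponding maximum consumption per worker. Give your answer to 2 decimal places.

Capital per worker breaks even when investment replaces (n + δ)·k; here n + δ = 0.13.
Golden rule sets MPK = n+δ: 0.42·2.5·k^(0.42−1) = 0.13, so k_gold = (0.42·2.5/0.13)^(1/0.58) ≈ 36.6621.
y_gold = 2.5·36.6621^0.42 ≈ 11.3478; c_gold = y_gold − 0.13·k_gold ≈ 6.5817.

(a) k_gold ≈ 36.66; (b) c_gold ≈ 6.58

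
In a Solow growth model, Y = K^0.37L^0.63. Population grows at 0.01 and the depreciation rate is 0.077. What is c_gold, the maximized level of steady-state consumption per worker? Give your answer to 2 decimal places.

c_gold ≈ 1.47

n + δ = 0.01 + 0.077 = 0.087.
Golden rule sets MPK = n+δ: 0.37·k^(0.37−1) = 0.087, so k_gold = (0.37/0.087)^(1/0.63) ≈ 9.9520.
y_gold = 9.9520^0.37 ≈ 2.3401.
c_gold = y_gold − (n+δ)·k_gold = 2.3401 − 0.087·9.9520 ≈ 1.4742.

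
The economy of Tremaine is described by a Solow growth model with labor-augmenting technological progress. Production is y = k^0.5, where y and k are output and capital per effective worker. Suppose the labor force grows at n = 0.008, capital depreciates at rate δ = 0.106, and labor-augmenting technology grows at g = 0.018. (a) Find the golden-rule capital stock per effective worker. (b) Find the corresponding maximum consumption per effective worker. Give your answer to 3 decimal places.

Break-even investment rate: n + g + δ = 0.008 + 0.018 + 0.106 = 0.132.
Golden rule sets MPK = n+g+δ: 0.5·k^(0.5−1) = 0.132, so k_gold = (0.5/0.132)^(1/0.5) ≈ 14.3480.
y_gold = 14.3480^0.5 ≈ 3.7879; c_gold = y_gold − 0.132·k_gold ≈ 1.8939.

(a) k_gold ≈ 14.348; (b) c_gold ≈ 1.894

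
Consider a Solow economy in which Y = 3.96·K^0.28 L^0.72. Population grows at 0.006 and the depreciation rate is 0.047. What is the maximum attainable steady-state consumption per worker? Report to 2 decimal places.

c_gold ≈ 9.30

Capital per worker breaks even when investment replaces (n + δ)·k; here n + δ = 0.053.
At the golden rule the marginal product of capital equals n+δ: 0.28·3.96·k^(0.28−1) = 0.053. Solving, k_gold = (0.28·3.96/0.053)^(1/0.72) ≈ 68.2551.
y_gold = 3.96·68.2551^0.28 ≈ 12.9197.
c_gold = y_gold − (n+δ)·k_gold = 12.9197 − 0.053·68.2551 ≈ 9.3022.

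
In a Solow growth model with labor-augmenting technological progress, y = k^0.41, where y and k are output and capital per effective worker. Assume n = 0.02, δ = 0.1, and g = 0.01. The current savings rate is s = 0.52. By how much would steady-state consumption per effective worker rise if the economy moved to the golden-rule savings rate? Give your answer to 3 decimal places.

Δc ≈ 0.053

Break-even investment rate: n + g + δ = 0.02 + 0.01 + 0.1 = 0.13.
Current steady state (s = 0.52): k* = (0.52/0.13)^(1/0.59) ≈ 10.4819, y* = 10.4819^0.41 ≈ 2.6205, c* = (1−0.52)·2.6205 ≈ 1.2578.
Maximizing c = f(k) − (n+g+δ)·k gives f'(k) = n+g+δ, i.e. 0.41·k^(0.41−1) = 0.13, so k_gold = (0.41/0.13)^(1/0.59) ≈ 7.0064.
y_gold = 7.0064^0.41 ≈ 2.2215, c_gold = y_gold − 0.13·k_gold ≈ 1.3107.
Gain: Δc = 1.3107 − 1.2578 ≈ 0.0529.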